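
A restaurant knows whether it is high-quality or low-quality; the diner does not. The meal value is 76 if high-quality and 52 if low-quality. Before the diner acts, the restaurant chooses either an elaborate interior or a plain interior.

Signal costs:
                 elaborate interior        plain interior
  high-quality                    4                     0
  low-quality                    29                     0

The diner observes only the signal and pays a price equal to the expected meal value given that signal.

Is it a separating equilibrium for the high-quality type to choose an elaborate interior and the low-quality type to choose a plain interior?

Yes

If types separate, elaborate interior earns payment 76 and plain interior earns 52.
High-quality: elaborate interior gives 76 − 4 = 72; plain interior gives 52 − 0 = 52. No deviation. ✓
Low-quality: plain interior gives 52 − 0 = 52; elaborate interior gives 76 − 29 = 47. No deviation. ✓
Both incentive constraints hold.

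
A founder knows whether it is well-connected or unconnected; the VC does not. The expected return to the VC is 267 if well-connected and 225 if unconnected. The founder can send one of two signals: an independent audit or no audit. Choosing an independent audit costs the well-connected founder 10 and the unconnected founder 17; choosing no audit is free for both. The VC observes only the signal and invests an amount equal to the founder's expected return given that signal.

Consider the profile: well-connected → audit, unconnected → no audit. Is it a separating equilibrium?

Under separation the VC infers type exactly: audit → well-connected (pays 267), no audit → unconnected (pays 225).
Well-connected: audit gives 267 − 10 = 257; no audit gives 225 − 0 = 225. No deviation. ✓
Unconnected: no audit gives 225 − 0 = 225; audit gives 267 − 17 = 250. Would deviate. ✗

No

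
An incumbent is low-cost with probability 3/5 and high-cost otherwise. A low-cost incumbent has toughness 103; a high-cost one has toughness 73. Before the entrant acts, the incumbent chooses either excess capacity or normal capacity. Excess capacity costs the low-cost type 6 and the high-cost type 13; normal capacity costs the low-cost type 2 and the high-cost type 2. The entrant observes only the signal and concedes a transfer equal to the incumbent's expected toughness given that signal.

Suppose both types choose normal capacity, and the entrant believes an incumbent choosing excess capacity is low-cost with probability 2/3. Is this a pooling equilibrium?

Yes

At the pooled signal (normal capacity) the entrant holds the prior 3/5 and pays 3/5·103 + 2/5·73 = 91. Off-path (excess capacity) belief 2/3 gives 2/3·103 + 1/3·73 = 93.
Low-cost: normal capacity gives 91 − 2 = 89; excess capacity gives 93 − 6 = 87. Stays. ✓
High-cost: normal capacity gives 91 − 2 = 89; excess capacity gives 93 − 13 = 80. Stays. ✓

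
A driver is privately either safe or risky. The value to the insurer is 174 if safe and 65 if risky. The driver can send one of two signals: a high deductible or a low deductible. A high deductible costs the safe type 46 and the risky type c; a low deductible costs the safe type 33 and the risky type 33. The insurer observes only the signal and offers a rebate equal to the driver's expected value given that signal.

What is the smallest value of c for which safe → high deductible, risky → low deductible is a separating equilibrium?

142

Under separation: high deductible → safe (pays 174); low deductible → risky (pays 65).
Safe: 174 − 46 = 128 ≥ 65 − 33 = 32. Holds regardless of c. ✓
Risky: 65 − 33 ≥ 174 − c, so c ≥ 174 − 32 = 142.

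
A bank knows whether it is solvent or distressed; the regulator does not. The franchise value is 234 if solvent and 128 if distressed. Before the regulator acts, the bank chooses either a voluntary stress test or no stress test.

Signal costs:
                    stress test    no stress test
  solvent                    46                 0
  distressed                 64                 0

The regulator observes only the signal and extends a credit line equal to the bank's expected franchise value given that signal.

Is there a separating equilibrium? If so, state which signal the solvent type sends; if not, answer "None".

None

Try solvent → stress test, distressed → no stress test:
  If types separate, stress test earns payment 234 and no stress test earns 128.
  Solvent: stress test gives 234 − 46 = 188; no stress test gives 128 − 0 = 128. No deviation. ✓
  Distressed: no stress test gives 128 − 0 = 128; stress test gives 234 − 64 = 170. Would deviate. ✗
Try solvent → no stress test, distressed → stress test:
  If types separate, no stress test earns payment 234 and stress test earns 128.
  Solvent: no stress test gives 234 − 0 = 234; stress test gives 128 − 46 = 82. No deviation. ✓
  Distressed: stress test gives 128 − 64 = 64; no stress test gives 234 − 0 = 234. Would deviate. ✗
Neither assignment is incentive-compatible.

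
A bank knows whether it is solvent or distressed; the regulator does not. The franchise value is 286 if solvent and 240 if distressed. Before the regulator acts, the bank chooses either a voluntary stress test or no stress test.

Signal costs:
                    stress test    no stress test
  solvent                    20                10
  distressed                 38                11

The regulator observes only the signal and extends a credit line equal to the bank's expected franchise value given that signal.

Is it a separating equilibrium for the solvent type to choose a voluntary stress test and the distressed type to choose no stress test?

No

If types separate, stress test earns payment 286 and no stress test earns 240.
Solvent: stress test gives 286 − 20 = 266; no stress test gives 240 − 10 = 230. No deviation. ✓
Distressed: no stress test gives 240 − 11 = 229; stress test gives 286 − 38 = 248. Would deviate. ✗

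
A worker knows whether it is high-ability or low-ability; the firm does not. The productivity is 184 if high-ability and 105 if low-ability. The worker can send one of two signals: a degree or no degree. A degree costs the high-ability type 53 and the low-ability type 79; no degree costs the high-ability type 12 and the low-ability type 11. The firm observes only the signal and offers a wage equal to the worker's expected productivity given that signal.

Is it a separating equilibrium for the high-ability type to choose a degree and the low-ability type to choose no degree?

No

Under separation the firm infers type exactly: degree → high-ability (pays 184), no degree → low-ability (pays 105).
High-ability: degree gives 184 − 53 = 131; no degree gives 105 − 12 = 93. No deviation. ✓
Low-ability: no degree gives 105 − 11 = 94; degree gives 184 − 79 = 105. Would deviate. ✗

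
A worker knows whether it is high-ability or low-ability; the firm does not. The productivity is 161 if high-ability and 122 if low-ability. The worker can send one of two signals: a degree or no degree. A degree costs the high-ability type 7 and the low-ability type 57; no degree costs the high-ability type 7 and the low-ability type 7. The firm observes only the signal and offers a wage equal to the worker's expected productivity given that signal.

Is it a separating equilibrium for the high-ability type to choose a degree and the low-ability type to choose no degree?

Yes

Under separation the firm infers type exactly: degree → high-ability (pays 161), no degree → low-ability (pays 122).
High-ability: degree gives 161 − 7 = 154; no degree gives 122 − 7 = 115. No deviation. ✓
Low-ability: no degree gives 122 − 7 = 115; degree gives 161 − 57 = 104. No deviation. ✓
Both incentive constraints hold.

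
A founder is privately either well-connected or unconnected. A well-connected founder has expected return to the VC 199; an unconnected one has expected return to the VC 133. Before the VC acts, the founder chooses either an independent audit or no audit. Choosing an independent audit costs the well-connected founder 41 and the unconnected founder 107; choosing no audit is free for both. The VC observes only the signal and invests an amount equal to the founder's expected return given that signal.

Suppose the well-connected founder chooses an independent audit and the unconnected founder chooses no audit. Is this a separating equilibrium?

If types separate, audit earns payment 199 and no audit earns 133.
Well-connected: audit gives 199 − 41 = 158; no audit gives 133 − 0 = 133. No deviation. ✓
Unconnected: no audit gives 133 − 0 = 133; audit gives 199 − 107 = 92. No deviation. ✓
Both incentive constraints hold.

Yes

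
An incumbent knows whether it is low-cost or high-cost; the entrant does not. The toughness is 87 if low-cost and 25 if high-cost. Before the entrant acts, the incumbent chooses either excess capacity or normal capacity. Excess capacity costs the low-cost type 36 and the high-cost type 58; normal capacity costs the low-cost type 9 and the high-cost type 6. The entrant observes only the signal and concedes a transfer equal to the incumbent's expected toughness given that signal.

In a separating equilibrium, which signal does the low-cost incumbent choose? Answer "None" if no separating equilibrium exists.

Try low-cost → excess capacity, high-cost → normal capacity:
  If types separate, excess capacity earns payment 87 and normal capacity earns 25.
  Low-cost: excess capacity gives 87 − 36 = 51; normal capacity gives 25 − 9 = 16. No deviation. ✓
  High-cost: normal capacity gives 25 − 6 = 19; excess capacity gives 87 − 58 = 29. Would deviate. ✗
Try low-cost → normal capacity, high-cost → excess capacity:
  If types separate, normal capacity earns payment 87 and excess capacity earns 25.
  Low-cost: normal capacity gives 87 − 9 = 78; excess capacity gives 25 − 36 = -11. No deviation. ✓
  High-cost: excess capacity gives 25 − 58 = -33; normal capacity gives 87 − 6 = 81. Would deviate. ✗
Neither assignment is incentive-compatible.

None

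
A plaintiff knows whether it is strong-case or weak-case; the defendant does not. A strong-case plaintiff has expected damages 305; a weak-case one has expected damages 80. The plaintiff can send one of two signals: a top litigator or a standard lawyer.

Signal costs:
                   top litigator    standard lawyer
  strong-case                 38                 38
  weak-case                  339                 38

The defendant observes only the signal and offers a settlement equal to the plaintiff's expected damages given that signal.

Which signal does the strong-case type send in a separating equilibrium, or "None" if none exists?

top litigator

Try strong-case → top litigator, weak-case → standard lawyer:
  If types separate, top litigator earns payment 305 and standard lawyer earns 80.
  Strong-case: top litigator gives 305 − 38 = 267; standard lawyer gives 80 − 38 = 42. No deviation. ✓
  Weak-case: standard lawyer gives 80 − 38 = 42; top litigator gives 305 − 339 = -34. No deviation. ✓
Both hold — the strong-case type sends top litigator.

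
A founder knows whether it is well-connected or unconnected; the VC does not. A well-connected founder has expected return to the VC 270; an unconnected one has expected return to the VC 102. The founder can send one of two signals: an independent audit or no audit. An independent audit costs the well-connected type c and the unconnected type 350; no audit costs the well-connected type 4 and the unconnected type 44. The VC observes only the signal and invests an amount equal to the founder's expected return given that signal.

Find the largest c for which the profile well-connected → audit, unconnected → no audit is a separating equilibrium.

172

Under separation: audit → well-connected (pays 270); no audit → unconnected (pays 102).
Unconnected: 102 − 44 = 58 ≥ 270 − 350 = -80. Holds regardless of c. ✓
Well-connected: 270 − c ≥ 102 − 4, so c ≤ 270 − 98 = 172.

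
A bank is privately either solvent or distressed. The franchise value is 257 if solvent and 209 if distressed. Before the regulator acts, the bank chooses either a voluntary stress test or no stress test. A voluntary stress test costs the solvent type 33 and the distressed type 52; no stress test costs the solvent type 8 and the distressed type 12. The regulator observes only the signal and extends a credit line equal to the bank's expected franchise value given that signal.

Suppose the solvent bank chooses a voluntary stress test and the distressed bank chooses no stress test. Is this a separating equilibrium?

Under separation the regulator infers type exactly: stress test → solvent (pays 257), no stress test → distressed (pays 209).
Solvent: stress test gives 257 − 33 = 224; no stress test gives 209 − 8 = 201. No deviation. ✓
Distressed: no stress test gives 209 − 12 = 197; stress test gives 257 − 52 = 205. Would deviate. ✗

No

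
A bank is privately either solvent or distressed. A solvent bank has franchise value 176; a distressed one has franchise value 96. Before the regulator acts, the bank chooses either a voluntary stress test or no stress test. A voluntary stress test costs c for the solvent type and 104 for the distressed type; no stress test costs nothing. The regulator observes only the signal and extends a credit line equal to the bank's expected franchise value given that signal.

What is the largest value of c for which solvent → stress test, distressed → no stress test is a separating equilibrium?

80

Under separation: stress test → solvent (pays 176); no stress test → distressed (pays 96).
Distressed: 96 − 0 = 96 ≥ 176 − 104 = 72. Holds regardless of c. ✓
Solvent: 176 − c ≥ 96 − 0, so c ≤ 176 − 96 = 80.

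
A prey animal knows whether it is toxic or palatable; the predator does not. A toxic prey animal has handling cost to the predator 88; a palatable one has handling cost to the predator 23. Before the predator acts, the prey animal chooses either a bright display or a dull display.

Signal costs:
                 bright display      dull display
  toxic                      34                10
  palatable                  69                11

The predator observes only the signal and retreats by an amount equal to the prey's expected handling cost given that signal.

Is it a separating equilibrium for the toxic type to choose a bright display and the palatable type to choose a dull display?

No

Under separation the predator infers type exactly: bright display → toxic (pays 88), dull display → palatable (pays 23).
Toxic: bright display gives 88 − 34 = 54; dull display gives 23 − 10 = 13. No deviation. ✓
Palatable: dull display gives 23 − 11 = 12; bright display gives 88 − 69 = 19. Would deviate. ✗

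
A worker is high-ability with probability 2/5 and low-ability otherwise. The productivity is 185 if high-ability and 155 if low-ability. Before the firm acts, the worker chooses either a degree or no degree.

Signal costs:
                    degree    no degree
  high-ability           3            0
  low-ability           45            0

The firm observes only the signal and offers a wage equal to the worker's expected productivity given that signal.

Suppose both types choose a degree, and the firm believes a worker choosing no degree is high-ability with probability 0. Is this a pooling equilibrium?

No

At the pooled signal (degree) the firm holds the prior 2/5 and pays 2/5·185 + 3/5·155 = 167. Off-path (no degree) belief 0 gives 0·185 + 1·155 = 155.
High-ability: degree gives 167 − 3 = 164; no degree gives 155 − 0 = 155. Stays. ✓
Low-ability: degree gives 167 − 45 = 122; no degree gives 155 − 0 = 155. Deviates. ✗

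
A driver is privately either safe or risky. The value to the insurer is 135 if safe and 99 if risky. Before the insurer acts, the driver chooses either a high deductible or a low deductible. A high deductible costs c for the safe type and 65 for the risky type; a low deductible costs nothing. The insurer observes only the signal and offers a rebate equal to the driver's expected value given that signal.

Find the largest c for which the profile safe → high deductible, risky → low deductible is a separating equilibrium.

36

Under separation: high deductible → safe (pays 135); low deductible → risky (pays 99).
Risky: 99 − 0 = 99 ≥ 135 − 65 = 70. Holds regardless of c. ✓
Safe: 135 − c ≥ 99 − 0, so c ≤ 135 − 99 = 36.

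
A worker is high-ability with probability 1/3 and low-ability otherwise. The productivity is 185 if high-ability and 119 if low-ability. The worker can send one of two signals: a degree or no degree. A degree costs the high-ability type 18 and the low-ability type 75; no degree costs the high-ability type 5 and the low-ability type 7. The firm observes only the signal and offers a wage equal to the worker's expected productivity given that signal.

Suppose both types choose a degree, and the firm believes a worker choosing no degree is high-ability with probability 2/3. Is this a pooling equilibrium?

No

At the pooled signal (degree) the firm holds the prior 1/3 and pays 1/3·185 + 2/3·119 = 141. Off-path (no degree) belief 2/3 gives 2/3·185 + 1/3·119 = 163.
High-ability: degree gives 141 − 18 = 123; no degree gives 163 − 5 = 158. Deviates. ✗
Low-ability: degree gives 141 − 75 = 66; no degree gives 163 − 7 = 156. Deviates. ✗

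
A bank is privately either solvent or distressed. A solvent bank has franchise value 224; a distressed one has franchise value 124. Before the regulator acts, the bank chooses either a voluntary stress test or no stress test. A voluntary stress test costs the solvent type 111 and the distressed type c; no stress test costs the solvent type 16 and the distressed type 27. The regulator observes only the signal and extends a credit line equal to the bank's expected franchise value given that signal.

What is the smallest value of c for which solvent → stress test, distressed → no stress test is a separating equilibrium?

127

Under separation: stress test → solvent (pays 224); no stress test → distressed (pays 124).
Solvent: 224 − 111 = 113 ≥ 124 − 16 = 108. Holds regardless of c. ✓
Distressed: 124 − 27 ≥ 224 − c, so c ≥ 224 − 97 = 127.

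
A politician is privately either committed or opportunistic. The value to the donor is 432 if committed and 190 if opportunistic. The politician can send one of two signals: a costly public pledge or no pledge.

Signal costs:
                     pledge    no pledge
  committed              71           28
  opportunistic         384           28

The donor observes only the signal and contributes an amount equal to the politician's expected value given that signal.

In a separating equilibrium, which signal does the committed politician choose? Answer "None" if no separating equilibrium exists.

pledge

Try committed → pledge, opportunistic → no pledge:
  If types separate, pledge earns payment 432 and no pledge earns 190.
  Committed: pledge gives 432 − 71 = 361; no pledge gives 190 − 28 = 162. No deviation. ✓
  Opportunistic: no pledge gives 190 − 28 = 162; pledge gives 432 − 384 = 48. No deviation. ✓
Both hold — the committed type sends pledge.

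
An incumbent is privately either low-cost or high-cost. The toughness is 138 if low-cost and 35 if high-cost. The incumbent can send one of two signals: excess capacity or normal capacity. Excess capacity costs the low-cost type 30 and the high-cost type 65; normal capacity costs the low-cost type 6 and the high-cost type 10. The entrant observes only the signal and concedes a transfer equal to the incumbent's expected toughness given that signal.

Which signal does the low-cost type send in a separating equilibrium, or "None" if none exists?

None

Try low-cost → excess capacity, high-cost → normal capacity:
  Under separation the entrant infers type exactly: excess capacity → low-cost (pays 138), normal capacity → high-cost (pays 35).
  Low-cost: excess capacity gives 138 − 30 = 108; normal capacity gives 35 − 6 = 29. No deviation. ✓
  High-cost: normal capacity gives 35 − 10 = 25; excess capacity gives 138 − 65 = 73. Would deviate. ✗
Try low-cost → normal capacity, high-cost → excess capacity:
  Under separation the entrant infers type exactly: normal capacity → low-cost (pays 138), excess capacity → high-cost (pays 35).
  Low-cost: normal capacity gives 138 − 6 = 132; excess capacity gives 35 − 30 = 5. No deviation. ✓
  High-cost: excess capacity gives 35 − 65 = -30; normal capacity gives 138 − 10 = 128. Would deviate. ✗
Neither assignment is incentive-compatible.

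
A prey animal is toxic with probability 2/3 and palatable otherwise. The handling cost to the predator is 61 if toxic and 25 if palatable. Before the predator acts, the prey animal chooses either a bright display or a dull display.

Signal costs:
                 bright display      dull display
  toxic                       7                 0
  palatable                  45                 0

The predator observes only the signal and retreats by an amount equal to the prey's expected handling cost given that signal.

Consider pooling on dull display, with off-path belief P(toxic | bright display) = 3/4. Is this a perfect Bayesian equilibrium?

Yes

At the pooled signal (dull display) the predator holds the prior 2/3 and pays 2/3·61 + 1/3·25 = 49. Off-path (bright display) belief 3/4 gives 3/4·61 + 1/4·25 = 52.
Toxic: dull display gives 49 − 0 = 49; bright display gives 52 − 7 = 45. Stays. ✓
Palatable: dull display gives 49 − 0 = 49; bright display gives 52 − 45 = 7. Stays. ✓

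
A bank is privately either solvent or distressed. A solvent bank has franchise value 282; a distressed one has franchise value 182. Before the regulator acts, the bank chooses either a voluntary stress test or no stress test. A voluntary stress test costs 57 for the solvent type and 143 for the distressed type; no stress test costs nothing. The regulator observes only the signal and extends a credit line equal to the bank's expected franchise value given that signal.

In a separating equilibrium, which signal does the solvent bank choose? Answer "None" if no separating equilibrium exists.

stress test

Try solvent → stress test, distressed → no stress test:
  If types separate, stress test earns payment 282 and no stress test earns 182.
  Solvent: stress test gives 282 − 57 = 225; no stress test gives 182 − 0 = 182. No deviation. ✓
  Distressed: no stress test gives 182 − 0 = 182; stress test gives 282 − 143 = 139. No deviation. ✓
Both hold — the solvent type sends stress test.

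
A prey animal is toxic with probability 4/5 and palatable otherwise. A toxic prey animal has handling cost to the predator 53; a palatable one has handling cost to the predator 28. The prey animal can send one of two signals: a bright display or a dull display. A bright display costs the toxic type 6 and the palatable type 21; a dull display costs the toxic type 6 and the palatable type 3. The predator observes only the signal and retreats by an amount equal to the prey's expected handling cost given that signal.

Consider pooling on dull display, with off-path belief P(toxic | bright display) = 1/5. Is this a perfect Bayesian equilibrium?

Yes

On the equilibrium path (dull display) the predator holds the prior 4/5 and pays 4/5·53 + 1/5·28 = 48. Off-path (bright display) belief 1/5 gives 1/5·53 + 4/5·28 = 33.
Toxic: dull display gives 48 − 6 = 42; bright display gives 33 − 6 = 27. Stays. ✓
Palatable: dull display gives 48 − 3 = 45; bright display gives 33 − 21 = 12. Stays. ✓
Beliefs are Bayes-consistent on-path and both types best-respond.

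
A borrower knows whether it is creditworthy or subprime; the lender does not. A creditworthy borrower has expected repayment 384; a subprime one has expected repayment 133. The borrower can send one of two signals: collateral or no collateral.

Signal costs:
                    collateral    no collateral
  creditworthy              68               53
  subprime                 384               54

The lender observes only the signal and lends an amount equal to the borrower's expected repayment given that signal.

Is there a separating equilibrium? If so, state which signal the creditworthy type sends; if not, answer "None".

Try creditworthy → collateral, subprime → no collateral:
  If types separate, collateral earns payment 384 and no collateral earns 133.
  Creditworthy: collateral gives 384 − 68 = 316; no collateral gives 133 − 53 = 80. No deviation. ✓
  Subprime: no collateral gives 133 − 54 = 79; collateral gives 384 − 384 = 0. No deviation. ✓
Both hold — the creditworthy type sends collateral.

collateral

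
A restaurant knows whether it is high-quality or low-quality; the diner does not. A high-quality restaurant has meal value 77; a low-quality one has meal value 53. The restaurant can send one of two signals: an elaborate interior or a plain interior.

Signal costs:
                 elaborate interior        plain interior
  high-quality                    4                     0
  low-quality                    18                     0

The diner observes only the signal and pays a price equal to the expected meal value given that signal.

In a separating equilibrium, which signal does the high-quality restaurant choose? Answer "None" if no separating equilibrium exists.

None

Try high-quality → elaborate interior, low-quality → plain interior:
  If types separate, elaborate interior earns payment 77 and plain interior earns 53.
  High-quality: elaborate interior gives 77 − 4 = 73; plain interior gives 53 − 0 = 53. No deviation. ✓
  Low-quality: plain interior gives 53 − 0 = 53; elaborate interior gives 77 − 18 = 59. Would deviate. ✗
Try high-quality → plain interior, low-quality → elaborate interior:
  If types separate, plain interior earns payment 77 and elaborate interior earns 53.
  High-quality: plain interior gives 77 − 0 = 77; elaborate interior gives 53 − 4 = 49. No deviation. ✓
  Low-quality: elaborate interior gives 53 − 18 = 35; plain interior gives 77 − 0 = 77. Would deviate. ✗
Neither assignment is incentive-compatible.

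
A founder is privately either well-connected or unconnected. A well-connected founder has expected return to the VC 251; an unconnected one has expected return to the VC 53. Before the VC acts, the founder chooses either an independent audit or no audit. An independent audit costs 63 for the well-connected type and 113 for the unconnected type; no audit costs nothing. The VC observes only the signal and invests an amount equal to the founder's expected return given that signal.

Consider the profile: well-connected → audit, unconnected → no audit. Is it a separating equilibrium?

If types separate, audit earns payment 251 and no audit earns 53.
Well-connected: audit gives 251 − 63 = 188; no audit gives 53 − 0 = 53. No deviation. ✓
Unconnected: no audit gives 53 − 0 = 53; audit gives 251 − 113 = 138. Would deviate. ✗

No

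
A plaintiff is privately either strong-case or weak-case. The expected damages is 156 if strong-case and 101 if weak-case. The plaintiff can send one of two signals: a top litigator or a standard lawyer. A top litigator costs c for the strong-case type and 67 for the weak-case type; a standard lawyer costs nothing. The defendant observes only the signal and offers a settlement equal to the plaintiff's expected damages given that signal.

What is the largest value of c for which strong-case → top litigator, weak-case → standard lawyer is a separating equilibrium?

55

Under separation: top litigator → strong-case (pays 156); standard lawyer → weak-case (pays 101).
Weak-case: 101 − 0 = 101 ≥ 156 − 67 = 89. Holds regardless of c. ✓
Strong-case: 156 − c ≥ 101 − 0, so c ≤ 156 − 101 = 55.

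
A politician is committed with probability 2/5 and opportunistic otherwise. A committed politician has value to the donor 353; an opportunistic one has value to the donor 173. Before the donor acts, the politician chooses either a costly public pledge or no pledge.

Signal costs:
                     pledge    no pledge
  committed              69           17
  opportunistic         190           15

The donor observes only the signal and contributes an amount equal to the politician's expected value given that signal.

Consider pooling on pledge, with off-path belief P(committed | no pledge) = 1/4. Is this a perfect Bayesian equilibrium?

At the pooled signal (pledge) the donor holds the prior 2/5 and pays 2/5·353 + 3/5·173 = 245. Off-path (no pledge) belief 1/4 gives 1/4·353 + 3/4·173 = 218.
Committed: pledge gives 245 − 69 = 176; no pledge gives 218 − 17 = 201. Deviates. ✗
Opportunistic: pledge gives 245 − 190 = 55; no pledge gives 218 − 15 = 203. Deviates. ✗

No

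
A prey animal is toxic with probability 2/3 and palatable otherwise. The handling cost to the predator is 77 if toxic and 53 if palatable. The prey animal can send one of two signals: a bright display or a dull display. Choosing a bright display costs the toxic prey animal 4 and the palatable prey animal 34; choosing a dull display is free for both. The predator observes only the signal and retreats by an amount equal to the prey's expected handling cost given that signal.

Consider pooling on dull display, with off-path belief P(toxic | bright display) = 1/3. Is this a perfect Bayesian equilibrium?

At the pooled signal (dull display) the predator holds the prior 2/3 and pays 2/3·77 + 1/3·53 = 69. Off-path (bright display) belief 1/3 gives 1/3·77 + 2/3·53 = 61.
Toxic: dull display gives 69 − 0 = 69; bright display gives 61 − 4 = 57. Stays. ✓
Palatable: dull display gives 69 − 0 = 69; bright display gives 61 − 34 = 27. Stays. ✓

Yes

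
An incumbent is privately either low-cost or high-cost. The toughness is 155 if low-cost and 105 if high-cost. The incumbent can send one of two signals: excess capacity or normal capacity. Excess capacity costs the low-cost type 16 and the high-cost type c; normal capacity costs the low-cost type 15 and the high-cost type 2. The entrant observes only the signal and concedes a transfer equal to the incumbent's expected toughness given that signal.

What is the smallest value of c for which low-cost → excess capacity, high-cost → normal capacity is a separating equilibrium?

Under separation: excess capacity → low-cost (pays 155); normal capacity → high-cost (pays 105).
Low-cost: 155 − 16 = 139 ≥ 105 − 15 = 90. Holds regardless of c. ✓
High-cost: 105 − 2 ≥ 155 − c, so c ≥ 155 − 103 = 52.

52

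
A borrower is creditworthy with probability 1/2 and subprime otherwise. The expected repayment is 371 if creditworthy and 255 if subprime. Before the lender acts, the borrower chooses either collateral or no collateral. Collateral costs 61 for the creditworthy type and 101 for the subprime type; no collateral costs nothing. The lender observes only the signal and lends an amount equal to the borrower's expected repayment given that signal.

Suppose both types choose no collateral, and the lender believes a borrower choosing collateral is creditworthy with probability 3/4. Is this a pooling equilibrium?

Yes

At the pooled signal (no collateral) the lender holds the prior 1/2 and pays 1/2·371 + 1/2·255 = 313. Off-path (collateral) belief 3/4 gives 3/4·371 + 1/4·255 = 342.
Creditworthy: no collateral gives 313 − 0 = 313; collateral gives 342 − 61 = 281. Stays. ✓
Subprime: no collateral gives 313 − 0 = 313; collateral gives 342 − 101 = 241. Stays. ✓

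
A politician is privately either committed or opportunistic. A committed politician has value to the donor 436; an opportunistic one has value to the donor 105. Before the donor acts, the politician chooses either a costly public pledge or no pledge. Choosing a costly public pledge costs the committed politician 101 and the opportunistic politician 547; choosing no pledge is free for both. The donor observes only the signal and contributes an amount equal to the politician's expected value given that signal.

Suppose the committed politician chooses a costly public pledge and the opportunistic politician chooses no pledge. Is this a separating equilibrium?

If types separate, pledge earns payment 436 and no pledge earns 105.
Committed: pledge gives 436 − 101 = 335; no pledge gives 105 − 0 = 105. No deviation. ✓
Opportunistic: no pledge gives 105 − 0 = 105; pledge gives 436 − 547 = -111. No deviation. ✓
Neither type gains from mimicking the other.

Yes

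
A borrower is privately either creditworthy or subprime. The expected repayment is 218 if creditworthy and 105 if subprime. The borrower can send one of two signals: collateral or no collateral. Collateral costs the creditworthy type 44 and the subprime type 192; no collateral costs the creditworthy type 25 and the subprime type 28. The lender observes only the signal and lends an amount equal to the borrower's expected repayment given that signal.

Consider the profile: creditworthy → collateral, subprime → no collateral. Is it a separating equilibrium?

Yes

Under separation the lender infers type exactly: collateral → creditworthy (pays 218), no collateral → subprime (pays 105).
Creditworthy: collateral gives 218 − 44 = 174; no collateral gives 105 − 25 = 80. No deviation. ✓
Subprime: no collateral gives 105 − 28 = 77; collateral gives 218 − 192 = 26. No deviation. ✓
Neither type gains from mimicking the other.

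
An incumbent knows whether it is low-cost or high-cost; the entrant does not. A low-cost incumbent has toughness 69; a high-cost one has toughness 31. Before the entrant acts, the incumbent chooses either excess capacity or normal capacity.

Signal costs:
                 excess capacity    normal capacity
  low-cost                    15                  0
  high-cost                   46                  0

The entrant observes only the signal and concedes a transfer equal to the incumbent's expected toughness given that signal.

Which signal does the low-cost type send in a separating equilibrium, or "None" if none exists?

Try low-cost → excess capacity, high-cost → normal capacity:
  Under separation the entrant infers type exactly: excess capacity → low-cost (pays 69), normal capacity → high-cost (pays 31).
  Low-cost: excess capacity gives 69 − 15 = 54; normal capacity gives 31 − 0 = 31. No deviation. ✓
  High-cost: normal capacity gives 31 − 0 = 31; excess capacity gives 69 − 46 = 23. No deviation. ✓
Both hold — the low-cost type sends excess capacity.

excess capacity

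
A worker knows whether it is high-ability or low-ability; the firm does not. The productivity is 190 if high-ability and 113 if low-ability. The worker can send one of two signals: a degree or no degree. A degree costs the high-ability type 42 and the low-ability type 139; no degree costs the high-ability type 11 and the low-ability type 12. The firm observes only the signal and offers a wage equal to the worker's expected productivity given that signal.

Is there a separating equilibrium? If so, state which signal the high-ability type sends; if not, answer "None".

Try high-ability → degree, low-ability → no degree:
  If types separate, degree earns payment 190 and no degree earns 113.
  High-ability: degree gives 190 − 42 = 148; no degree gives 113 − 11 = 102. No deviation. ✓
  Low-ability: no degree gives 113 − 12 = 101; degree gives 190 − 139 = 51. No deviation. ✓
Both hold — the high-ability type sends degree.

degree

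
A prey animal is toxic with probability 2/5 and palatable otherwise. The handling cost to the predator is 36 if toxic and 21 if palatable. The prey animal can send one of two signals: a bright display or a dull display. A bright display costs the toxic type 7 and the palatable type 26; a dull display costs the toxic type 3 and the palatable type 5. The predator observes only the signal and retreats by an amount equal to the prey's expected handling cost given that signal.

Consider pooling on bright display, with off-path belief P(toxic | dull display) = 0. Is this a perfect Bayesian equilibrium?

At the pooled signal (bright display) the predator holds the prior 2/5 and pays 2/5·36 + 3/5·21 = 27. Off-path (dull display) belief 0 gives 0·36 + 1·21 = 21.
Toxic: bright display gives 27 − 7 = 20; dull display gives 21 − 3 = 18. Stays. ✓
Palatable: bright display gives 27 − 26 = 1; dull display gives 21 − 5 = 16. Deviates. ✗

No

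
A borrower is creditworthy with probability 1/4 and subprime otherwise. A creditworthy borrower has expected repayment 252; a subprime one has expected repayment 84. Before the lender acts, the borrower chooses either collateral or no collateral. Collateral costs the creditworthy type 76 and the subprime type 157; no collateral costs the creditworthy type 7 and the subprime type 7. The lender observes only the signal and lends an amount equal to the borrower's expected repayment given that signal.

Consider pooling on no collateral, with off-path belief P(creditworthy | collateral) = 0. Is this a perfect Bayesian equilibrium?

Yes

At the pooled signal (no collateral) the lender holds the prior 1/4 and pays 1/4·252 + 3/4·84 = 126. Off-path (collateral) belief 0 gives 0·252 + 1·84 = 84.
Creditworthy: no collateral gives 126 − 7 = 119; collateral gives 84 − 76 = 8. Stays. ✓
Subprime: no collateral gives 126 − 7 = 119; collateral gives 84 − 157 = -73. Stays. ✓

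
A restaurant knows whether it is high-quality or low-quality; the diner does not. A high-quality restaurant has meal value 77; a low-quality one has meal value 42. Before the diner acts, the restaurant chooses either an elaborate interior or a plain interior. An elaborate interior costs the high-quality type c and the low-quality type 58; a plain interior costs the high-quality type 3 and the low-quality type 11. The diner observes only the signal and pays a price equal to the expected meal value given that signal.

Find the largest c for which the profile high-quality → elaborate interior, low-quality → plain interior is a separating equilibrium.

Under separation: elaborate interior → high-quality (pays 77); plain interior → low-quality (pays 42).
Low-quality: 42 − 11 = 31 ≥ 77 − 58 = 19. Holds regardless of c. ✓
High-quality: 77 − c ≥ 42 − 3, so c ≤ 77 − 39 = 38.

38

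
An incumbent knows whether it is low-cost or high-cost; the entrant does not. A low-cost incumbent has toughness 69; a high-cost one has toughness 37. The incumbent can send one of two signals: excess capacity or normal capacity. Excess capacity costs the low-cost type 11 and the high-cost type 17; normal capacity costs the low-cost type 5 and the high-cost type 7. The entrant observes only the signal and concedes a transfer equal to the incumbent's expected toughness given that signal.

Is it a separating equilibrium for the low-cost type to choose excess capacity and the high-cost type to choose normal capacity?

No

If types separate, excess capacity earns payment 69 and normal capacity earns 37.
Low-cost: excess capacity gives 69 − 11 = 58; normal capacity gives 37 − 5 = 32. No deviation. ✓
High-cost: normal capacity gives 37 − 7 = 30; excess capacity gives 69 − 17 = 52. Would deviate. ✗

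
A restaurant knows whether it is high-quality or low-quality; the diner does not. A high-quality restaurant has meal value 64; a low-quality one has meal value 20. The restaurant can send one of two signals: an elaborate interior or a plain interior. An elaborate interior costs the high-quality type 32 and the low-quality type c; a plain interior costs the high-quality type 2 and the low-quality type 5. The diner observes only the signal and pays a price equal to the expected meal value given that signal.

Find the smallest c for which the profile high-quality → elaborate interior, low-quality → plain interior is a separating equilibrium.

49

Under separation: elaborate interior → high-quality (pays 64); plain interior → low-quality (pays 20).
High-quality: 64 − 32 = 32 ≥ 20 − 2 = 18. Holds regardless of c. ✓
Low-quality: 20 − 5 ≥ 64 − c, so c ≥ 64 − 15 = 49.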